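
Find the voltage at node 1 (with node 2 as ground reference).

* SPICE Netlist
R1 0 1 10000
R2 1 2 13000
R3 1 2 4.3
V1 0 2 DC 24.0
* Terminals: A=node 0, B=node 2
Nodal analysis, taking node 2 as the 0 V reference.
Source V1 fixes V_0 = 24 V.
KCL at each unknown node (sum of currents leaving = 0; resistances in Ω):
  Node 1: (V_1 - 24)/10000 + (V_1 - 0)/13000 + (V_1 - 0)/4.3 = 0
Collecting terms: 0.2327 × V_1 = 0.0024  =>  V_1 = 0.01031 V
The requested potential is V_1 = 0.01031 V.

Final answer: V_1 = 0.01031 V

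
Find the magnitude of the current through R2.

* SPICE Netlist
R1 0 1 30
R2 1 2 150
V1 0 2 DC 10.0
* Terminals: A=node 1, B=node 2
Nodal analysis, taking node 2 as the 0 V reference.
Source V1 fixes V_0 = 10 V.
KCL at each unknown node (sum of currents leaving = 0; resistances in Ω):
  Node 1: (V_1 - 10)/30 + (V_1 - 0)/150 = 0
Collecting terms: 0.04 × V_1 = 0.3333  =>  V_1 = 8.333 V
I_R2 = (V_1 - V_2)/R2 = (8.333 - 0)/150 = 0.05556 A
|I_R2| = 0.05556 A

Final answer: |I_R2| = 0.05556 A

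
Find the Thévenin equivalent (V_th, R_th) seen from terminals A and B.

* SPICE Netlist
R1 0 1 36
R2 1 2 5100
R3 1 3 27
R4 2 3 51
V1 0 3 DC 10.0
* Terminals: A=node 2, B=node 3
Step 1 — V_th is the open-circuit voltage V_A - V_B (nothing connected across the terminals).
Nodal analysis, taking node 3 as the 0 V reference.
Source V1 fixes V_0 = 10 V.
KCL at each unknown node (sum of currents leaving = 0; resistances in Ω):
  Node 1: (V_1 - 10)/36 + (V_1 - V_2)/5100 + (V_1 - 0)/27 = 0
  Node 2: (V_2 - V_1)/5100 + (V_2 - 0)/51 = 0
Collecting terms (coefficients in siemens):
  0.06501·V_1 - 0.0001961·V_2 = 0.2778
  0.0198·V_2 - 0.0001961·V_1 = 0
Determinant D = (0.06501)(0.0198) - (-0.0001961)(-0.0001961) = 0.001287
V_1 = [(0.2778)(0.0198) - (-0.0001961)(0)]/D = 4.273 V
V_2 = [(0.06501)(0) - (0.2778)(-0.0001961)]/D = 0.04231 V
V_th = V_2 - V_3 = 0.04231 - 0 = 0.04231 V
Step 2 — R_th: zero the source — replace V1 by a short circuit (node 3 merges into node 0) — and find the resistance seen between A (node 2) and B (node 0).
Reduce the network between node 2 (A) and node 0 (B) by series/parallel combination:
  Rp1 = R1 ‖ R3 (parallel, both between nodes 0 and 1) = 1/(1/36 + 1/27) = 15.43 Ω
  Rs1 = R2 + Rp1 (series, joined only at node 1) = 5100 + 15.43 = 5115 Ω
  Rp2 = R4 ‖ Rs1 (parallel, both between nodes 0 and 2) = 1/(1/51 + 1/5115) = 50.5 Ω
R_th = 50.5 Ω

Final answer: V_th = 0.04231 V, R_th = 50.5 Ω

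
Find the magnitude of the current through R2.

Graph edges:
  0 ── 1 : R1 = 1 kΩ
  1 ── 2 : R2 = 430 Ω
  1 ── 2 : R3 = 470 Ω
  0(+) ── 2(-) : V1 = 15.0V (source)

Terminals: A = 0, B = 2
Nodal analysis, taking node 2 as the 0 V reference.
Source V1 fixes V_0 = 15 V.
KCL at each unknown node (sum of currents leaving = 0; resistances in Ω):
  Node 1: (V_1 - 15)/1000 + (V_1 - 0)/430 + (V_1 - 0)/470 = 0
Collecting terms: 0.005453 × V_1 = 0.015  =>  V_1 = 2.751 V
I_R2 = (V_1 - V_2)/R2 = (2.751 - 0)/430 = 0.006397 A
|I_R2| = 0.006397 A

Final answer: |I_R2| = 0.006397 A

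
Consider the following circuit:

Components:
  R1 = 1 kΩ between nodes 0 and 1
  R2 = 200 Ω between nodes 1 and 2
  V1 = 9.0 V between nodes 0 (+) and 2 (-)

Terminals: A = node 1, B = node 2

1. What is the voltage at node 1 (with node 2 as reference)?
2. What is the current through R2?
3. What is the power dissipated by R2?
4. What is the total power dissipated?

Nodal analysis, taking node 2 as the 0 V reference.
Source V1 fixes V_0 = 9 V.
KCL at each unknown node (sum of currents leaving = 0; resistances in Ω):
  Node 1: (V_1 - 9)/1000 + (V_1 - 0)/200 = 0
Collecting terms: 0.006 × V_1 = 0.009  =>  V_1 = 1.5 V
Part 1:
  Read off the nodal solution: V_1 = 1.5 V
Part 2:
  I_R2 = (V_1 - V_2)/R2 = (1.5 - 0)/200 = 0.0075 A
  Magnitude: I_R2 = 0.0075 A
Part 3:
  I_R2 = (V_1 - V_2)/R2 = (1.5 - 0)/200 = 0.0075 A
  P_R2 = I_R2² × R2 = (0.0075)² × 200 = 0.01125 W
Part 4:
  Power in each resistor, P = (ΔV)²/R:
    P_R1 = (9 - 1.5)²/1000 = 0.05625 W
    P_R2 = (1.5 - 0)²/200 = 0.01125 W
  P_total = P_R1 + P_R2 = 0.0675 W

Final answers:
1. V_1 = 1.5 V
2. I_R2 = 0.0075 A
3. P_R2 = 0.01125 W
4. P_total = 0.0675 W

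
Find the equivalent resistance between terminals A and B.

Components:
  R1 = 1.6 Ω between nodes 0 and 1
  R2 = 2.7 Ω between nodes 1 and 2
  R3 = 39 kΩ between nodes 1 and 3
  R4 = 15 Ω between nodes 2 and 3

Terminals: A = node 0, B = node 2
Reduce the network between node 0 (A) and node 2 (B) by series/parallel combination:
  Rs1 = R3 + R4 (series, joined only at node 3) = 39000 + 15 = 39020 Ω
  Rp1 = R2 ‖ Rs1 (parallel, both between nodes 1 and 2) = 1/(1/2.7 + 1/39020) = 2.7 Ω
  Rs2 = R1 + Rp1 (series, joined only at node 1) = 1.6 + 2.7 = 4.3 Ω
R_eq = 4.3 Ω

Final answer: 4.3 Ω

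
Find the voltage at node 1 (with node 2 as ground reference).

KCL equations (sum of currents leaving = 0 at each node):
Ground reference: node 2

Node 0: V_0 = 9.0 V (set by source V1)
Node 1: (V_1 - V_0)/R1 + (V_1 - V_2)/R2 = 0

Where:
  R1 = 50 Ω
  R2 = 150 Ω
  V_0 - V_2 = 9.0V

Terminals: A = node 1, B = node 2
Nodal analysis, taking node 2 as the 0 V reference.
Source V1 fixes V_0 = 9 V.
KCL at each unknown node (sum of currents leaving = 0; resistances in Ω):
  Node 1: (V_1 - 9)/50 + (V_1 - 0)/150 = 0
Collecting terms: 0.02667 × V_1 = 0.18  =>  V_1 = 6.75 V
The requested potential is V_1 = 6.75 V.

Final answer: V_1 = 6.75 V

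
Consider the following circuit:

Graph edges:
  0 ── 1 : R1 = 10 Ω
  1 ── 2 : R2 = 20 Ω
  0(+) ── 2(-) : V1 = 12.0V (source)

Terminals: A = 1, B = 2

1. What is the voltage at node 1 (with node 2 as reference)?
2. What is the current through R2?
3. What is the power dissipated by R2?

Nodal analysis, taking node 2 as the 0 V reference.
Source V1 fixes V_0 = 12 V.
KCL at each unknown node (sum of currents leaving = 0; resistances in Ω):
  Node 1: (V_1 - 12)/10 + (V_1 - 0)/20 = 0
Collecting terms: 0.15 × V_1 = 1.2  =>  V_1 = 8 V
Part 1:
  Read off the nodal solution: V_1 = 8 V
Part 2:
  I_R2 = (V_1 - V_2)/R2 = (8 - 0)/20 = 0.4 A
  Magnitude: I_R2 = 0.4 A
Part 3:
  I_R2 = (V_1 - V_2)/R2 = (8 - 0)/20 = 0.4 A
  P_R2 = I_R2² × R2 = (0.4)² × 20 = 3.2 W

Final answers:
1. V_1 = 8 V
2. I_R2 = 0.4 A
3. P_R2 = 3.2 W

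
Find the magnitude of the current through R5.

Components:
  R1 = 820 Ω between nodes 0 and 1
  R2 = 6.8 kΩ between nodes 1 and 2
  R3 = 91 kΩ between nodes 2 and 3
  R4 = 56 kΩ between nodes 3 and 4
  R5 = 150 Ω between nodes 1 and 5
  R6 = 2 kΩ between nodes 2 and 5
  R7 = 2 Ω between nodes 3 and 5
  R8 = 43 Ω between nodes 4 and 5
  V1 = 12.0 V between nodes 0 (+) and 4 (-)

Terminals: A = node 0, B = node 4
Nodal analysis, taking node 4 as the 0 V reference.
Source V1 fixes V_0 = 12 V.
KCL at each unknown node (sum of currents leaving = 0; resistances in Ω):
  Node 1: (V_1 - 12)/820 + (V_1 - V_2)/6800 + (V_1 - V_5)/150 = 0
  Node 2: (V_2 - V_1)/6800 + (V_2 - V_3)/91000 + (V_2 - V_5)/2000 = 0
  Node 3: (V_3 - V_2)/91000 + (V_3 - 0)/56000 + (V_3 - V_5)/2 = 0
  Node 5: (V_5 - V_1)/150 + (V_5 - V_2)/2000 + (V_5 - V_3)/2 + (V_5 - 0)/43 = 0
Collecting terms (coefficients in siemens):
  0.008033·V_1 - 0.0001471·V_2 - 0.006667·V_5 = 0.01463
  0.000658·V_2 - 0.0001471·V_1 - 0.00001099·V_3 - 0.0005·V_5 = 0
  0.5·V_3 - 0.00001099·V_2 - 0.5·V_5 = 0
  0.5304·V_5 - 0.006667·V_1 - 0.0005·V_2 - 0.5·V_3 = 0
Solving these 4 simultaneous equations (Gaussian elimination) gives:
  V_1 = 2.262 V, V_2 = 0.9017 V, V_3 = 0.5103 V, V_5 = 0.5103 V
I_R5 = (V_1 - V_5)/R5 = (2.262 - 0.5103)/150 = 0.01168 A
|I_R5| = 0.01168 A

Final answer: |I_R5| = 0.01168 A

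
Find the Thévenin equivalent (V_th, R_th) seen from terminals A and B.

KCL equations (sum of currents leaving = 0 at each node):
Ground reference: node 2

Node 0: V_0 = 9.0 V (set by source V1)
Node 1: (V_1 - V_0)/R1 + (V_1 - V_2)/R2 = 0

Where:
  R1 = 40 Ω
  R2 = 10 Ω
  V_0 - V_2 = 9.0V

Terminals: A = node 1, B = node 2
Step 1 — V_th is the open-circuit voltage V_A - V_B (nothing connected across the terminals).
Nodal analysis, taking node 2 as the 0 V reference.
Source V1 fixes V_0 = 9 V.
KCL at each unknown node (sum of currents leaving = 0; resistances in Ω):
  Node 1: (V_1 - 9)/40 + (V_1 - 0)/10 = 0
Collecting terms: 0.125 × V_1 = 0.225  =>  V_1 = 1.8 V
V_th = V_1 - V_2 = 1.8 - 0 = 1.8 V
Step 2 — R_th: zero the source — replace V1 by a short circuit (node 2 merges into node 0) — and find the resistance seen between A (node 1) and B (node 0).
Reduce the network between node 1 (A) and node 0 (B) by series/parallel combination:
  Rp1 = R1 ‖ R2 (parallel, both between nodes 0 and 1) = 1/(1/40 + 1/10) = 8 Ω
R_th = 8 Ω

Final answer: V_th = 1.8 V, R_th = 8 Ω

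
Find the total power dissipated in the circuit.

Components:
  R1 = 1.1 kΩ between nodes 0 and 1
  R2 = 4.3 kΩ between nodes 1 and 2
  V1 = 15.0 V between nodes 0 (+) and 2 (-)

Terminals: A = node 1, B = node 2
Nodal analysis, taking node 2 as the 0 V reference.
Source V1 fixes V_0 = 15 V.
KCL at each unknown node (sum of currents leaving = 0; resistances in Ω):
  Node 1: (V_1 - 15)/1100 + (V_1 - 0)/4300 = 0
Collecting terms: 0.001142 × V_1 = 0.01364  =>  V_1 = 11.94 V
Power in each resistor, P = (ΔV)²/R:
  P_R1 = (15 - 11.94)²/1100 = 0.008488 W
  P_R2 = (11.94 - 0)²/4300 = 0.03318 W
P_total = P_R1 + P_R2 = 0.04167 W

Final answer: 0.04167 W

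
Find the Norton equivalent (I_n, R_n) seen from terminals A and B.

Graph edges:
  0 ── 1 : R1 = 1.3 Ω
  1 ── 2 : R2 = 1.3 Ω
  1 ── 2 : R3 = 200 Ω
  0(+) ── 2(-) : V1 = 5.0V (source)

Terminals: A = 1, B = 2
Find the Thévenin equivalent first; then I_n = V_th/R_th and R_n = R_th.
Step 1 — V_th is the open-circuit voltage V_A - V_B (nothing connected across the terminals).
Nodal analysis, taking node 2 as the 0 V reference.
Source V1 fixes V_0 = 5 V.
KCL at each unknown node (sum of currents leaving = 0; resistances in Ω):
  Node 1: (V_1 - 5)/1.3 + (V_1 - 0)/1.3 + (V_1 - 0)/200 = 0
Collecting terms: 1.543 × V_1 = 3.846  =>  V_1 = 2.492 V
V_th = V_1 - V_2 = 2.492 - 0 = 2.492 V
Step 2 — R_th: zero the source — replace V1 by a short circuit (node 2 merges into node 0) — and find the resistance seen between A (node 1) and B (node 0).
Reduce the network between node 1 (A) and node 0 (B) by series/parallel combination:
  Rp1 = R1 ‖ R2 ‖ R3 (parallel, all between nodes 0 and 1) = 1/(1/1.3 + 1/1.3 + 1/200) = 0.6479 Ω
R_th = 0.6479 Ω
I_n = V_th/R_th = 2.492/0.6479 = 3.846 A, and R_n = R_th = 0.6479 Ω

Final answer: I_n = 3.846 A, R_n = 0.6479 Ω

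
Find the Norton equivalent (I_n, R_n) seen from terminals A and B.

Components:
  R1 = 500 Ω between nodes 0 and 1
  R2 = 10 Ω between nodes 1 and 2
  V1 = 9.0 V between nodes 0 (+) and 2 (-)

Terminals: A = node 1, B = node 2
Find the Thévenin equivalent first; then I_n = V_th/R_th and R_n = R_th.
Step 1 — V_th is the open-circuit voltage V_A - V_B (nothing connected across the terminals).
Nodal analysis, taking node 2 as the 0 V reference.
Source V1 fixes V_0 = 9 V.
KCL at each unknown node (sum of currents leaving = 0; resistances in Ω):
  Node 1: (V_1 - 9)/500 + (V_1 - 0)/10 = 0
Collecting terms: 0.102 × V_1 = 0.018  =>  V_1 = 0.1765 V
V_th = V_1 - V_2 = 0.1765 - 0 = 0.1765 V
Step 2 — R_th: zero the source — replace V1 by a short circuit (node 2 merges into node 0) — and find the resistance seen between A (node 1) and B (node 0).
Reduce the network between node 1 (A) and node 0 (B) by series/parallel combination:
  Rp1 = R1 ‖ R2 (parallel, both between nodes 0 and 1) = 1/(1/500 + 1/10) = 9.804 Ω
R_th = 9.804 Ω
I_n = V_th/R_th = 0.1765/9.804 = 0.018 A, and R_n = R_th = 9.804 Ω

Final answer: I_n = 0.018 A, R_n = 9.804 Ω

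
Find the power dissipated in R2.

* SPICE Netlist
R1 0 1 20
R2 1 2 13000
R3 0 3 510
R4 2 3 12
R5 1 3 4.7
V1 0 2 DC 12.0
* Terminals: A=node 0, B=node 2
Nodal analysis, taking node 2 as the 0 V reference.
Source V1 fixes V_0 = 12 V.
KCL at each unknown node (sum of currents leaving = 0; resistances in Ω):
  Node 1: (V_1 - 12)/20 + (V_1 - 0)/13000 + (V_1 - V_3)/4.7 = 0
  Node 3: (V_3 - 12)/510 + (V_3 - 0)/12 + (V_3 - V_1)/4.7 = 0
Collecting terms (coefficients in siemens):
  0.2628·V_1 - 0.2128·V_3 = 0.6
  0.2981·V_3 - 0.2128·V_1 = 0.02353
Determinant D = (0.2628)(0.2981) - (-0.2128)(-0.2128) = 0.03307
V_1 = [(0.6)(0.2981) - (-0.2128)(0.02353)]/D = 5.559 V
V_3 = [(0.2628)(0.02353) - (0.6)(-0.2128)]/D = 4.047 V
I_R2 = (V_1 - V_2)/R2 = (5.559 - 0)/13000 = 0.0004276 A
P_R2 = I_R2² × R2 = (0.0004276)² × 13000 = 0.002377 W

Final answer: 0.002377 W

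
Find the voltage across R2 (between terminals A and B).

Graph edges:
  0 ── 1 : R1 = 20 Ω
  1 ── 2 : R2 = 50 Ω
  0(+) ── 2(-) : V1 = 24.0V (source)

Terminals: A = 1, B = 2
R1 and R2 are in series across V1 (node 0 → node 1 → node 2), and the output A–B is taken across R2, so this is a voltage divider.
Series current: I = V1/(R1 + R2) = 24/(20 + 50) = 24/70 = 0.3429 A
V_R2 = I × R2 = V1 × R2/(R1 + R2) = 24 × 50/70 = 17.14 V

Final answer: 17.14 V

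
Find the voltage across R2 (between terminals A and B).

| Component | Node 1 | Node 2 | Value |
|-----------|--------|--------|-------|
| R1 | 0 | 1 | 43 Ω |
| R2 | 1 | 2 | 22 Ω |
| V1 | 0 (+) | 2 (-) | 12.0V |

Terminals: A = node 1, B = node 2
R1 and R2 are in series across V1 (node 0 → node 1 → node 2), and the output A–B is taken across R2, so this is a voltage divider.
Series current: I = V1/(R1 + R2) = 12/(43 + 22) = 12/65 = 0.1846 A
V_R2 = I × R2 = V1 × R2/(R1 + R2) = 12 × 22/65 = 4.062 V

Final answer: 4.062 V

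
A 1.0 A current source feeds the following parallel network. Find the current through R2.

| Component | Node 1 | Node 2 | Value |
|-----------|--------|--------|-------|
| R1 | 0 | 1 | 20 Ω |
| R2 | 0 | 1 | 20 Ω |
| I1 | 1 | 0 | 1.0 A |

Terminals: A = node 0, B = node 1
All resistors sit directly between nodes 0 and 1, so they are in parallel and share one voltage V; the full source current 1 A splits among them.
1/R_par = 1/20 + 1/20 = 0.1 S  =>  R_par = 10 Ω
V = I × R_par = 1 × 10 = 10 V
I_R2 = V/R2 = 10/20 = 0.5 A

Final answer: 0.5 A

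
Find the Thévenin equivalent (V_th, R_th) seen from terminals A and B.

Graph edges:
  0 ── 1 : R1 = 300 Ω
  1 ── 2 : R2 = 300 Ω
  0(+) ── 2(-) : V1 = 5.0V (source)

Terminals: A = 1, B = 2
Step 1 — V_th is the open-circuit voltage V_A - V_B (nothing connected across the terminals).
Nodal analysis, taking node 2 as the 0 V reference.
Source V1 fixes V_0 = 5 V.
KCL at each unknown node (sum of currents leaving = 0; resistances in Ω):
  Node 1: (V_1 - 5)/300 + (V_1 - 0)/300 = 0
Collecting terms: 0.006667 × V_1 = 0.01667  =>  V_1 = 2.5 V
V_th = V_1 - V_2 = 2.5 - 0 = 2.5 V
Step 2 — R_th: zero the source — replace V1 by a short circuit (node 2 merges into node 0) — and find the resistance seen between A (node 1) and B (node 0).
Reduce the network between node 1 (A) and node 0 (B) by series/parallel combination:
  Rp1 = R1 ‖ R2 (parallel, both between nodes 0 and 1) = 1/(1/300 + 1/300) = 150 Ω
R_th = 150 Ω

Final answer: V_th = 2.5 V, R_th = 150 Ω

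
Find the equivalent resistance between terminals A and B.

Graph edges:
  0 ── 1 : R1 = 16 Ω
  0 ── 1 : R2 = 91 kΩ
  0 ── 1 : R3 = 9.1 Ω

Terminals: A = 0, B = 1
Reduce the network between node 0 (A) and node 1 (B) by series/parallel combination:
  Rp1 = R1 ‖ R2 ‖ R3 (parallel, all between nodes 0 and 1) = 1/(1/16 + 1/91000 + 1/9.1) = 5.8 Ω
R_eq = 5.8 Ω

Final answer: 5.8 Ω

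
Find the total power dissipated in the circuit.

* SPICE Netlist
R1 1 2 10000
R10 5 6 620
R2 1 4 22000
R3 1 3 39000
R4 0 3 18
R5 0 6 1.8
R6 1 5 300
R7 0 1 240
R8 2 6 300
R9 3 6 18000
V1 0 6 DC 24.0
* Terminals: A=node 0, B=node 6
Nodal analysis, taking node 6 as the 0 V reference.
Source V1 fixes V_0 = 24 V.
KCL at each unknown node (sum of currents leaving = 0; resistances in Ω):
  Node 1: (V_1 - V_2)/10000 + (V_1 - V_4)/22000 + (V_1 - V_3)/39000 + (V_1 - V_5)/300 + (V_1 - 24)/240 = 0
  Node 2: (V_2 - V_1)/10000 + (V_2 - 0)/300 = 0
  Node 3: (V_3 - V_1)/39000 + (V_3 - 24)/18 + (V_3 - 0)/18000 = 0
  Node 4: (V_4 - V_1)/22000 = 0
  Node 5: (V_5 - V_1)/300 + (V_5 - 0)/620 = 0
Collecting terms (coefficients in siemens):
  0.007671·V_1 - 0.0001·V_2 - 0.00002564·V_3 - 0.00004545·V_4 - 0.003333·V_5 = 0.1
  0.003433·V_2 - 0.0001·V_1 = 0
  0.05564·V_3 - 0.00002564·V_1 = 1.333
  0.00004545·V_4 - 0.00004545·V_1 = 0
  0.004946·V_5 - 0.003333·V_1 = 0
Solving these 5 simultaneous equations (Gaussian elimination) gives:
  V_1 = 18.71 V, V_2 = 0.5451 V, V_3 = 23.97 V, V_4 = 18.71 V
  V_5 = 12.61 V
Power in each resistor, P = (ΔV)²/R:
  P_R1 = (18.71 - 0.5451)²/10000 = 0.03301 W
  P_R2 = (18.71 - 18.71)²/22000 = 0 W
  P_R3 = (18.71 - 23.97)²/39000 = 0.0007092 W
  P_R4 = (24 - 23.97)²/18 = 0.00003872 W
  P_R5 = (24 - 0)²/1.8 = 320 W
  P_R6 = (18.71 - 12.61)²/300 = 0.1241 W
  P_R7 = (24 - 18.71)²/240 = 0.1164 W
  P_R8 = (0.5451 - 0)²/300 = 0.0009904 W
  P_R9 = (23.97 - 0)²/18000 = 0.03193 W
  P_R10 = (12.61 - 0)²/620 = 0.2565 W
P_total = P_R1 + P_R2 + P_R3 + P_R4 + P_R5 + P_R6 + P_R7 + P_R8 + P_R9 + P_R10 = 320.6 W

Final answer: 320.6 W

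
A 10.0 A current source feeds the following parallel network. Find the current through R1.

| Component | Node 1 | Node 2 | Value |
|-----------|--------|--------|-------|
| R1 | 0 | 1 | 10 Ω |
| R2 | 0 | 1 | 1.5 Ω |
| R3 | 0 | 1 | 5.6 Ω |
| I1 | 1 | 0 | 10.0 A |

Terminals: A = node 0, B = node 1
All resistors sit directly between nodes 0 and 1, so they are in parallel and share one voltage V; the full source current 10 A splits among them.
1/R_par = 1/10 + 1/1.5 + 1/5.6 = 0.9452 S  =>  R_par = 1.058 Ω
V = I × R_par = 10 × 1.058 = 10.58 V
I_R1 = V/R1 = 10.58/10 = 1.058 A

Final answer: 1.058 A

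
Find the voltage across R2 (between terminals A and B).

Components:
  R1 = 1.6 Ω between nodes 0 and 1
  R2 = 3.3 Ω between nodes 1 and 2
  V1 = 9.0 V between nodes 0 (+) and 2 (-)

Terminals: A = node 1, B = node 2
R1 and R2 are in series across V1 (node 0 → node 1 → node 2), and the output A–B is taken across R2, so this is a voltage divider.
Series current: I = V1/(R1 + R2) = 9/(1.6 + 3.3) = 9/4.9 = 1.837 A
V_R2 = I × R2 = V1 × R2/(R1 + R2) = 9 × 3.3/4.9 = 6.061 V

Final answer: 6.061 V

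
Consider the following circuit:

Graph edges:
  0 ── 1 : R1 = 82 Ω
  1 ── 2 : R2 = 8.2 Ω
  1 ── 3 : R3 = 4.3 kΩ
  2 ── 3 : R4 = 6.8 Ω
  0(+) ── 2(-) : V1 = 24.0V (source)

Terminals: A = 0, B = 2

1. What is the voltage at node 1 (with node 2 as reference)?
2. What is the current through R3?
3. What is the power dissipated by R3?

Nodal analysis, taking node 2 as the 0 V reference.
Source V1 fixes V_0 = 24 V.
KCL at each unknown node (sum of currents leaving = 0; resistances in Ω):
  Node 1: (V_1 - 24)/82 + (V_1 - 0)/8.2 + (V_1 - V_3)/4300 = 0
  Node 3: (V_3 - V_1)/4300 + (V_3 - 0)/6.8 = 0
Collecting terms (coefficients in siemens):
  0.1344·V_1 - 0.0002326·V_3 = 0.2927
  0.1473·V_3 - 0.0002326·V_1 = 0
Determinant D = (0.1344)(0.1473) - (-0.0002326)(-0.0002326) = 0.01979
V_1 = [(0.2927)(0.1473) - (-0.0002326)(0)]/D = 2.178 V
V_3 = [(0.1344)(0) - (0.2927)(-0.0002326)]/D = 0.003439 V
Part 1:
  Read off the nodal solution: V_1 = 2.178 V
Part 2:
  I_R3 = (V_1 - V_3)/R3 = (2.178 - 0.003439)/4300 = 0.0005057 A
  Magnitude: I_R3 = 0.0005057 A
Part 3:
  I_R3 = (V_1 - V_3)/R3 = (2.178 - 0.003439)/4300 = 0.0005057 A
  P_R3 = I_R3² × R3 = (0.0005057)² × 4300 = 0.0011 W

Final answers:
1. V_1 = 2.178 V
2. I_R3 = 0.0005057 A
3. P_R3 = 0.0011 W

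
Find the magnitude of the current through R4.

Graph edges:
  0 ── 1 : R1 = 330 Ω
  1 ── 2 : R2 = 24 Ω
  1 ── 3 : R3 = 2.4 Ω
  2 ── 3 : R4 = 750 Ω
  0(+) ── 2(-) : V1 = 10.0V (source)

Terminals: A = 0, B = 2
Nodal analysis, taking node 2 as the 0 V reference.
Source V1 fixes V_0 = 10 V.
KCL at each unknown node (sum of currents leaving = 0; resistances in Ω):
  Node 1: (V_1 - 10)/330 + (V_1 - 0)/24 + (V_1 - V_3)/2.4 = 0
  Node 3: (V_3 - V_1)/2.4 + (V_3 - 0)/750 = 0
Collecting terms (coefficients in siemens):
  0.4614·V_1 - 0.4167·V_3 = 0.0303
  0.418·V_3 - 0.4167·V_1 = 0
Determinant D = (0.4614)(0.418) - (-0.4167)(-0.4167) = 0.01924
V_1 = [(0.0303)(0.418) - (-0.4167)(0)]/D = 0.6584 V
V_3 = [(0.4614)(0) - (0.0303)(-0.4167)]/D = 0.6563 V
I_R4 = (V_2 - V_3)/R4 = (0 - 0.6563)/750 = -0.0008751 A
|I_R4| = 0.0008751 A

Final answer: |I_R4| = 0.0008751 A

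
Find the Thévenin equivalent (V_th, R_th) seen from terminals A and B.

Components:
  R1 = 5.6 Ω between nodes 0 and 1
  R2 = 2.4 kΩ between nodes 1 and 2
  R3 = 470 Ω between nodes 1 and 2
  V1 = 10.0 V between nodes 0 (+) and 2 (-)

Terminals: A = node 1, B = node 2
Step 1 — V_th is the open-circuit voltage V_A - V_B (nothing connected across the terminals).
Nodal analysis, taking node 2 as the 0 V reference.
Source V1 fixes V_0 = 10 V.
KCL at each unknown node (sum of currents leaving = 0; resistances in Ω):
  Node 1: (V_1 - 10)/5.6 + (V_1 - 0)/2400 + (V_1 - 0)/470 = 0
Collecting terms: 0.1811 × V_1 = 1.786  =>  V_1 = 9.86 V
V_th = V_1 - V_2 = 9.86 - 0 = 9.86 V
Step 2 — R_th: zero the source — replace V1 by a short circuit (node 2 merges into node 0) — and find the resistance seen between A (node 1) and B (node 0).
Reduce the network between node 1 (A) and node 0 (B) by series/parallel combination:
  Rp1 = R1 ‖ R2 ‖ R3 (parallel, all between nodes 0 and 1) = 1/(1/5.6 + 1/2400 + 1/470) = 5.521 Ω
R_th = 5.521 Ω

Final answer: V_th = 9.86 V, R_th = 5.521 Ω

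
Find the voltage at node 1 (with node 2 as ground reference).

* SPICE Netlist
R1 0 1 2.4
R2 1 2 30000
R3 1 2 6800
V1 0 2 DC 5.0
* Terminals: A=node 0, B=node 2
Nodal analysis, taking node 2 as the 0 V reference.
Source V1 fixes V_0 = 5 V.
KCL at each unknown node (sum of currents leaving = 0; resistances in Ω):
  Node 1: (V_1 - 5)/2.4 + (V_1 - 0)/30000 + (V_1 - 0)/6800 = 0
Collecting terms: 0.4168 × V_1 = 2.083  =>  V_1 = 4.998 V
The requested potential is V_1 = 4.998 V.

Final answer: V_1 = 4.998 V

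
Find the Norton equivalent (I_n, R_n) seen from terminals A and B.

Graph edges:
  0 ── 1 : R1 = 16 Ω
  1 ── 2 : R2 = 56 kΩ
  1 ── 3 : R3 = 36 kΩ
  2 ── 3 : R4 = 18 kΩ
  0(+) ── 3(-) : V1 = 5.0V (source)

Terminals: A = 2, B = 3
Find the Thévenin equivalent first; then I_n = V_th/R_th and R_n = R_th.
Step 1 — V_th is the open-circuit voltage V_A - V_B (nothing connected across the terminals).
Nodal analysis, taking node 3 as the 0 V reference.
Source V1 fixes V_0 = 5 V.
KCL at each unknown node (sum of currents leaving = 0; resistances in Ω):
  Node 1: (V_1 - 5)/16 + (V_1 - V_2)/56000 + (V_1 - 0)/36000 = 0
  Node 2: (V_2 - V_1)/56000 + (V_2 - 0)/18000 = 0
Collecting terms (coefficients in siemens):
  0.06255·V_1 - 0.00001786·V_2 = 0.3125
  0.00007341·V_2 - 0.00001786·V_1 = 0
Determinant D = (0.06255)(0.00007341) - (-0.00001786)(-0.00001786) = 0.000004591
V_1 = [(0.3125)(0.00007341) - (-0.00001786)(0)]/D = 4.997 V
V_2 = [(0.06255)(0) - (0.3125)(-0.00001786)]/D = 1.215 V
V_th = V_2 - V_3 = 1.215 - 0 = 1.215 V
Step 2 — R_th: zero the source — replace V1 by a short circuit (node 3 merges into node 0) — and find the resistance seen between A (node 2) and B (node 0).
Reduce the network between node 2 (A) and node 0 (B) by series/parallel combination:
  Rp1 = R1 ‖ R3 (parallel, both between nodes 0 and 1) = 1/(1/16 + 1/36000) = 15.99 Ω
  Rs1 = R2 + Rp1 (series, joined only at node 1) = 56000 + 15.99 = 56020 Ω
  Rp2 = R4 ‖ Rs1 (parallel, both between nodes 0 and 2) = 1/(1/18000 + 1/56020) = 13620 Ω
R_th = 13.62 kΩ
I_n = V_th/R_th = 1.215/13620 = 0.00008922 A, and R_n = R_th = 13.62 kΩ

Final answer: I_n = 8.922e-05 A, R_n = 13.62 kΩ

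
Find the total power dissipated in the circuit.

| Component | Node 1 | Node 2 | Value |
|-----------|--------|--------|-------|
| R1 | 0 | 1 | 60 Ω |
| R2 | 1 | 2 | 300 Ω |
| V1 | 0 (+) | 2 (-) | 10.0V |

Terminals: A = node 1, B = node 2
Nodal analysis, taking node 2 as the 0 V reference.
Source V1 fixes V_0 = 10 V.
KCL at each unknown node (sum of currents leaving = 0; resistances in Ω):
  Node 1: (V_1 - 10)/60 + (V_1 - 0)/300 = 0
Collecting terms: 0.02 × V_1 = 0.1667  =>  V_1 = 8.333 V
Power in each resistor, P = (ΔV)²/R:
  P_R1 = (10 - 8.333)²/60 = 0.0463 W
  P_R2 = (8.333 - 0)²/300 = 0.2315 W
P_total = P_R1 + P_R2 = 0.2778 W

Final answer: 0.2778 W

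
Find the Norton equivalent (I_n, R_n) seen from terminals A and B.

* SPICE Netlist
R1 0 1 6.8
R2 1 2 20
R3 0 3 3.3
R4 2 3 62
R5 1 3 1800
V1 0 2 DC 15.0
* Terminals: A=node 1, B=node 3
Find the Thévenin equivalent first; then I_n = V_th/R_th and R_n = R_th.
Step 1 — V_th is the open-circuit voltage V_A - V_B (nothing connected across the terminals).
Nodal analysis, taking node 2 as the 0 V reference.
Source V1 fixes V_0 = 15 V.
KCL at each unknown node (sum of currents leaving = 0; resistances in Ω):
  Node 1: (V_1 - 15)/6.8 + (V_1 - 0)/20 + (V_1 - V_3)/1800 = 0
  Node 3: (V_3 - 15)/3.3 + (V_3 - 0)/62 + (V_3 - V_1)/1800 = 0
Collecting terms (coefficients in siemens):
  0.1976·V_1 - 0.0005556·V_3 = 2.206
  0.3197·V_3 - 0.0005556·V_1 = 4.545
Determinant D = (0.1976)(0.3197) - (-0.0005556)(-0.0005556) = 0.06318
V_1 = [(2.206)(0.3197) - (-0.0005556)(4.545)]/D = 11.2 V
V_3 = [(0.1976)(4.545) - (2.206)(-0.0005556)]/D = 14.24 V
V_th = V_1 - V_3 = 11.2 - 14.24 = -3.034 V
Step 2 — R_th: zero the source — replace V1 by a short circuit (node 2 merges into node 0) — and find the resistance seen between A (node 1) and B (node 3).
Reduce the network between node 1 (A) and node 3 (B) by series/parallel combination:
  Rp1 = R1 ‖ R2 (parallel, both between nodes 0 and 1) = 1/(1/6.8 + 1/20) = 5.075 Ω
  Rp2 = R3 ‖ R4 (parallel, both between nodes 0 and 3) = 1/(1/3.3 + 1/62) = 3.133 Ω
  Rs1 = Rp1 + Rp2 (series, joined only at node 0) = 5.075 + 3.133 = 8.208 Ω
  Rp3 = R5 ‖ Rs1 (parallel, both between nodes 1 and 3) = 1/(1/1800 + 1/8.208) = 8.171 Ω
R_th = 8.171 Ω
I_n = V_th/R_th = -3.034/8.171 = -0.3713 A, and R_n = R_th = 8.171 Ω

Final answer: I_n = -0.3713 A, R_n = 8.171 Ω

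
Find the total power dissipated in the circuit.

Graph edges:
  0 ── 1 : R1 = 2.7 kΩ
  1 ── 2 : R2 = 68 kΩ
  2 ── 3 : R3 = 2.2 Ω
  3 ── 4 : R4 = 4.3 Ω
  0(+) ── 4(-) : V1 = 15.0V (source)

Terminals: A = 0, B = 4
Nodal analysis, taking node 4 as the 0 V reference.
Source V1 fixes V_0 = 15 V.
KCL at each unknown node (sum of currents leaving = 0; resistances in Ω):
  Node 1: (V_1 - 15)/2700 + (V_1 - V_2)/68000 = 0
  Node 2: (V_2 - V_1)/68000 + (V_2 - V_3)/2.2 = 0
  Node 3: (V_3 - V_2)/2.2 + (V_3 - 0)/4.3 = 0
Collecting terms (coefficients in siemens):
  0.0003851·V_1 - 0.00001471·V_2 = 0.005556
  0.4546·V_2 - 0.00001471·V_1 - 0.4545·V_3 = 0
  0.6871·V_3 - 0.4545·V_2 = 0
Solving these 3 simultaneous equations (Gaussian elimination) gives:
  V_1 = 14.43 V, V_2 = 0.001379 V, V_3 = 0.0009122 V
Power in each resistor, P = (ΔV)²/R:
  P_R1 = (15 - 14.43)²/2700 = 0.0001215 W
  P_R2 = (14.43 - 0.001379)²/68000 = 0.00306 W
  P_R3 = (0.001379 - 0.0009122)²/2.2 = 0.00000009901 W
  P_R4 = (0.0009122 - 0)²/4.3 = 0.0000001935 W
P_total = P_R1 + P_R2 + P_R3 + P_R4 = 0.003182 W

Final answer: 0.003182 W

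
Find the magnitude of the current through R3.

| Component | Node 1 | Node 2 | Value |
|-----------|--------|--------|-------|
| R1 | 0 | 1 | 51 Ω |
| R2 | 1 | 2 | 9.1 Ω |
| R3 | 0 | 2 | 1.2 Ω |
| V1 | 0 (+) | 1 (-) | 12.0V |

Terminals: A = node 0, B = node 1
Nodal analysis, taking node 1 as the 0 V reference.
Source V1 fixes V_0 = 12 V.
KCL at each unknown node (sum of currents leaving = 0; resistances in Ω):
  Node 2: (V_2 - 0)/9.1 + (V_2 - 12)/1.2 = 0
Collecting terms: 0.9432 × V_2 = 10  =>  V_2 = 10.6 V
I_R3 = (V_0 - V_2)/R3 = (12 - 10.6)/1.2 = 1.165 A
|I_R3| = 1.165 A

Final answer: |I_R3| = 1.165 A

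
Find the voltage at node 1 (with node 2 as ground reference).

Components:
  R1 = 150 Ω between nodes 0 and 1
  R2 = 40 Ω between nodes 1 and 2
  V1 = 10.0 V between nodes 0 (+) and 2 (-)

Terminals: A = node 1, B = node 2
Nodal analysis, taking node 2 as the 0 V reference.
Source V1 fixes V_0 = 10 V.
KCL at each unknown node (sum of currents leaving = 0; resistances in Ω):
  Node 1: (V_1 - 10)/150 + (V_1 - 0)/40 = 0
Collecting terms: 0.03167 × V_1 = 0.06667  =>  V_1 = 2.105 V
The requested potential is V_1 = 2.105 V.

Final answer: V_1 = 2.105 V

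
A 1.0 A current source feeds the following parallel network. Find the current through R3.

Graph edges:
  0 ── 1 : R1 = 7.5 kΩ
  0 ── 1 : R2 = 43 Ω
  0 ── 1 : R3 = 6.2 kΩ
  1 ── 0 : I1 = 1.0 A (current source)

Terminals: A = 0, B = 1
All resistors sit directly between nodes 0 and 1, so they are in parallel and share one voltage V; the full source current 1 A splits among them.
1/R_par = 1/7500 + 1/43 + 1/6200 = 0.02355 S  =>  R_par = 42.46 Ω
V = I × R_par = 1 × 42.46 = 42.46 V
I_R3 = V/R3 = 42.46/6200 = 0.006849 A

Final answer: 0.006849 A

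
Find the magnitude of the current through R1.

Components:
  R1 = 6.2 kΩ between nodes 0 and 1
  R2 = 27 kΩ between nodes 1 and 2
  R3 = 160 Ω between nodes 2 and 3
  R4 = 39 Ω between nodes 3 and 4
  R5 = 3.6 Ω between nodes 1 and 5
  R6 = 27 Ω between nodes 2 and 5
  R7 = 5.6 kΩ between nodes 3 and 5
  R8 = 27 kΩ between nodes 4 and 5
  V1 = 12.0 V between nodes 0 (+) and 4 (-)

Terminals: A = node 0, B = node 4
Nodal analysis, taking node 4 as the 0 V reference.
Source V1 fixes V_0 = 12 V.
KCL at each unknown node (sum of currents leaving = 0; resistances in Ω):
  Node 1: (V_1 - 12)/6200 + (V_1 - V_2)/27000 + (V_1 - V_5)/3.6 = 0
  Node 2: (V_2 - V_1)/27000 + (V_2 - V_3)/160 + (V_2 - V_5)/27 = 0
  Node 3: (V_3 - V_2)/160 + (V_3 - 0)/39 + (V_3 - V_5)/5600 = 0
  Node 5: (V_5 - V_1)/3.6 + (V_5 - V_2)/27 + (V_5 - V_3)/5600 + (V_5 - 0)/27000 = 0
Collecting terms (coefficients in siemens):
  0.278·V_1 - 0.00003704·V_2 - 0.2778·V_5 = 0.001935
  0.04332·V_2 - 0.00003704·V_1 - 0.00625·V_3 - 0.03704·V_5 = 0
  0.03207·V_3 - 0.00625·V_2 - 0.0001786·V_5 = 0
  0.315·V_5 - 0.2778·V_1 - 0.03704·V_2 - 0.0001786·V_3 = 0
Solving these 4 simultaneous equations (Gaussian elimination) gives:
  V_1 = 0.4144 V, V_2 = 0.3593 V, V_3 = 0.07229 V, V_5 = 0.4076 V
I_R1 = (V_0 - V_1)/R1 = (12 - 0.4144)/6200 = 0.001869 A
|I_R1| = 0.001869 A

Final answer: |I_R1| = 0.001869 A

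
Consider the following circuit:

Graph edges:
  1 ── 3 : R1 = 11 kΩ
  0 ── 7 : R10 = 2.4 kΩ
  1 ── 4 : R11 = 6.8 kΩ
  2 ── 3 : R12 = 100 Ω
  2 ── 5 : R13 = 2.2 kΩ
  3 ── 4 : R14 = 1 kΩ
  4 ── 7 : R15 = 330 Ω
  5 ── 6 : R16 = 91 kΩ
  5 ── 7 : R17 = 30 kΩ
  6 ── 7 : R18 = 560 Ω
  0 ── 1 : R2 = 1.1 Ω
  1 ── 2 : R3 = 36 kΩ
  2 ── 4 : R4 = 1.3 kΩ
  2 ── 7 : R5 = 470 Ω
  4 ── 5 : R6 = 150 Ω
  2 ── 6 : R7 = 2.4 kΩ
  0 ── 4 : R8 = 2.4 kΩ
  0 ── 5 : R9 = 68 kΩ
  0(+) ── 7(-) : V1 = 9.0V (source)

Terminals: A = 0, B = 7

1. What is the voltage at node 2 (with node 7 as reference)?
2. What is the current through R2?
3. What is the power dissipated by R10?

Nodal analysis, taking node 7 as the 0 V reference.
Source V1 fixes V_0 = 9 V.
KCL at each unknown node (sum of currents leaving = 0; resistances in Ω):
  Node 1: (V_1 - V_3)/11000 + (V_1 - 9)/1.1 + (V_1 - V_2)/36000 + (V_1 - V_4)/6800 = 0
  Node 2: (V_2 - V_1)/36000 + (V_2 - V_4)/1300 + (V_2 - 0)/470 + (V_2 - V_6)/2400 + (V_2 - V_3)/100 + (V_2 - V_5)/2200 = 0
  Node 3: (V_3 - V_1)/11000 + (V_3 - V_2)/100 + (V_3 - V_4)/1000 = 0
  Node 4: (V_4 - V_2)/1300 + (V_4 - V_5)/150 + (V_4 - 9)/2400 + (V_4 - V_1)/6800 + (V_4 - V_3)/1000 + (V_4 - 0)/330 = 0
  Node 5: (V_5 - V_4)/150 + (V_5 - 9)/68000 + (V_5 - V_2)/2200 + (V_5 - V_6)/91000 + (V_5 - 0)/30000 = 0
  Node 6: (V_6 - V_2)/2400 + (V_6 - V_5)/91000 + (V_6 - 0)/560 = 0
Collecting terms (coefficients in siemens):
  0.9094·V_1 - 0.00002778·V_2 - 0.00009091·V_3 - 0.0001471·V_4 = 8.182
  0.0138·V_2 - 0.00002778·V_1 - 0.01·V_3 - 0.0007692·V_4 - 0.0004545·V_5 - 0.0004167·V_6 = 0
  0.01109·V_3 - 0.00009091·V_1 - 0.01·V_2 - 0.001·V_4 = 0
  0.01203·V_4 - 0.0001471·V_1 - 0.0007692·V_2 - 0.001·V_3 - 0.006667·V_5 = 0.00375
  0.00718·V_5 - 0.0004545·V_2 - 0.006667·V_4 - 0.00001099·V_6 = 0.0001324
  0.002213·V_6 - 0.0004167·V_2 - 0.00001099·V_5 = 0
Solving these 6 simultaneous equations (Gaussian elimination) gives:
  V_1 = 8.998 V, V_2 = 0.746 V, V_3 = 0.8535 V, V_4 = 1.188 V
  V_5 = 1.169 V, V_6 = 0.1462 V
Part 1:
  Read off the nodal solution: V_2 = 0.746 V
Part 2:
  I_R2 = (V_0 - V_1)/R2 = (9 - 8.998)/1.1 = 0.002118 A
  Magnitude: I_R2 = 0.002118 A
Part 3:
  I_R10 = (V_0 - V_7)/R10 = (9 - 0)/2400 = 0.00375 A
  P_R10 = I_R10² × R10 = (0.00375)² × 2400 = 0.03375 W

Final answers:
1. V_2 = 0.746 V
2. I_R2 = 0.002118 A
3. P_R10 = 0.03375 W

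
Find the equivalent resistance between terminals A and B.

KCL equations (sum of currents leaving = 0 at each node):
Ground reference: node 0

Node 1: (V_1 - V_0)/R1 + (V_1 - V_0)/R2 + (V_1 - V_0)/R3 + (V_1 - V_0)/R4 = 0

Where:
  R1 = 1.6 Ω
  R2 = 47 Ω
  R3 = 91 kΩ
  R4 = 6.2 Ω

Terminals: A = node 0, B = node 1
Reduce the network between node 0 (A) and node 1 (B) by series/parallel combination:
  Rp1 = R1 ‖ R2 ‖ R3 ‖ R4 (parallel, all between nodes 0 and 1) = 1/(1/1.6 + 1/47 + 1/91000 + 1/6.2) = 1.238 Ω
R_eq = 1.238 Ω

Final answer: 1.238 Ω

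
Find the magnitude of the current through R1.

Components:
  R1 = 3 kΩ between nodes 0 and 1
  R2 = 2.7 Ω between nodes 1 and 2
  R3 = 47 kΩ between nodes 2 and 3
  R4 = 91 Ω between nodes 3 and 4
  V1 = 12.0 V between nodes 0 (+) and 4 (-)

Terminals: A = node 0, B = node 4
Nodal analysis, taking node 4 as the 0 V reference.
Source V1 fixes V_0 = 12 V.
KCL at each unknown node (sum of currents leaving = 0; resistances in Ω):
  Node 1: (V_1 - 12)/3000 + (V_1 - V_2)/2.7 = 0
  Node 2: (V_2 - V_1)/2.7 + (V_2 - V_3)/47000 = 0
  Node 3: (V_3 - V_2)/47000 + (V_3 - 0)/91 = 0
Collecting terms (coefficients in siemens):
  0.3707·V_1 - 0.3704·V_2 = 0.004
  0.3704·V_2 - 0.3704·V_1 - 0.00002128·V_3 = 0
  0.01101·V_3 - 0.00002128·V_2 = 0
Solving these 3 simultaneous equations (Gaussian elimination) gives:
  V_1 = 11.28 V, V_2 = 11.28 V, V_3 = 0.0218 V
I_R1 = (V_0 - V_1)/R1 = (12 - 11.28)/3000 = 0.0002396 A
|I_R1| = 0.0002396 A

Final answer: |I_R1| = 0.0002396 A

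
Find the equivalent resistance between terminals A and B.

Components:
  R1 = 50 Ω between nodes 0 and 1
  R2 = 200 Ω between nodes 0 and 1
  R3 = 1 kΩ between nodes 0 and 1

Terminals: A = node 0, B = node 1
Reduce the network between node 0 (A) and node 1 (B) by series/parallel combination:
  Rp1 = R1 ‖ R2 ‖ R3 (parallel, all between nodes 0 and 1) = 1/(1/50 + 1/200 + 1/1000) = 38.46 Ω
R_eq = 38.46 Ω

Final answer: 38.46 Ω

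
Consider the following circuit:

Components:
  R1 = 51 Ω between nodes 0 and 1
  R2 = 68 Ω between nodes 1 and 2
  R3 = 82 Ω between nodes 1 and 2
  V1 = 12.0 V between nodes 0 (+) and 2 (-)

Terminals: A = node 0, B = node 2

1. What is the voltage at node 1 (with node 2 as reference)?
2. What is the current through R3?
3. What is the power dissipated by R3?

Nodal analysis, taking node 2 as the 0 V reference.
Source V1 fixes V_0 = 12 V.
KCL at each unknown node (sum of currents leaving = 0; resistances in Ω):
  Node 1: (V_1 - 12)/51 + (V_1 - 0)/68 + (V_1 - 0)/82 = 0
Collecting terms: 0.04651 × V_1 = 0.2353  =>  V_1 = 5.059 V
Part 1:
  Read off the nodal solution: V_1 = 5.059 V
Part 2:
  I_R3 = (V_1 - V_2)/R3 = (5.059 - 0)/82 = 0.0617 A
  Magnitude: I_R3 = 0.0617 A
Part 3:
  I_R3 = (V_1 - V_2)/R3 = (5.059 - 0)/82 = 0.0617 A
  P_R3 = I_R3² × R3 = (0.0617)² × 82 = 0.3121 W

Final answers:
1. V_1 = 5.059 V
2. I_R3 = 0.0617 A
3. P_R3 = 0.3121 W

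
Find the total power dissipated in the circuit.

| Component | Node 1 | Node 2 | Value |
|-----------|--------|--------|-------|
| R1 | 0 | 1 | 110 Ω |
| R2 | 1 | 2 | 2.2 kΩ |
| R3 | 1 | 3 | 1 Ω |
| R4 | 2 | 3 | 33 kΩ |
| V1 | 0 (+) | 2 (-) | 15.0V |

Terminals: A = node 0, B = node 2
Nodal analysis, taking node 2 as the 0 V reference.
Source V1 fixes V_0 = 15 V.
KCL at each unknown node (sum of currents leaving = 0; resistances in Ω):
  Node 1: (V_1 - 15)/110 + (V_1 - 0)/2200 + (V_1 - V_3)/1 = 0
  Node 3: (V_3 - V_1)/1 + (V_3 - 0)/33000 = 0
Collecting terms (coefficients in siemens):
  1.01·V_1 - 1·V_3 = 0.1364
  1·V_3 - 1·V_1 = 0
Determinant D = (1.01)(1) - (-1)(-1) = 0.009576
V_1 = [(0.1364)(1) - (-1)(0)]/D = 14.24 V
V_3 = [(1.01)(0) - (0.1364)(-1)]/D = 14.24 V
Power in each resistor, P = (ΔV)²/R:
  P_R1 = (15 - 14.24)²/110 = 0.005244 W
  P_R2 = (14.24 - 0)²/2200 = 0.09218 W
  P_R3 = (14.24 - 14.24)²/1 = 0.0000001862 W
  P_R4 = (0 - 14.24)²/33000 = 0.006145 W
P_total = P_R1 + P_R2 + P_R3 + P_R4 = 0.1036 W

Final answer: 0.1036 W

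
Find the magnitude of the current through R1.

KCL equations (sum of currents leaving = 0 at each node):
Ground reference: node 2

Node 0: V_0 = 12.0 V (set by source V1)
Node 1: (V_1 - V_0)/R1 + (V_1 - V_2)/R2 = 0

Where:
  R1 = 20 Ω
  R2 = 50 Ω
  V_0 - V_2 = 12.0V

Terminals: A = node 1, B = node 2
Nodal analysis, taking node 2 as the 0 V reference.
Source V1 fixes V_0 = 12 V.
KCL at each unknown node (sum of currents leaving = 0; resistances in Ω):
  Node 1: (V_1 - 12)/20 + (V_1 - 0)/50 = 0
Collecting terms: 0.07 × V_1 = 0.6  =>  V_1 = 8.571 V
I_R1 = (V_0 - V_1)/R1 = (12 - 8.571)/20 = 0.1714 A
|I_R1| = 0.1714 A

Final answer: |I_R1| = 0.1714 A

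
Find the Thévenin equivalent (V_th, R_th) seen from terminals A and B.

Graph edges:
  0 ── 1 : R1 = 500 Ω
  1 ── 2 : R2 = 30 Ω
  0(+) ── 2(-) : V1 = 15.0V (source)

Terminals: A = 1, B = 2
Step 1 — V_th is the open-circuit voltage V_A - V_B (nothing connected across the terminals).
Nodal analysis, taking node 2 as the 0 V reference.
Source V1 fixes V_0 = 15 V.
KCL at each unknown node (sum of currents leaving = 0; resistances in Ω):
  Node 1: (V_1 - 15)/500 + (V_1 - 0)/30 = 0
Collecting terms: 0.03533 × V_1 = 0.03  =>  V_1 = 0.8491 V
V_th = V_1 - V_2 = 0.8491 - 0 = 0.8491 V
Step 2 — R_th: zero the source — replace V1 by a short circuit (node 2 merges into node 0) — and find the resistance seen between A (node 1) and B (node 0).
Reduce the network between node 1 (A) and node 0 (B) by series/parallel combination:
  Rp1 = R1 ‖ R2 (parallel, both between nodes 0 and 1) = 1/(1/500 + 1/30) = 28.3 Ω
R_th = 28.3 Ω

Final answer: V_th = 0.8491 V, R_th = 28.3 Ω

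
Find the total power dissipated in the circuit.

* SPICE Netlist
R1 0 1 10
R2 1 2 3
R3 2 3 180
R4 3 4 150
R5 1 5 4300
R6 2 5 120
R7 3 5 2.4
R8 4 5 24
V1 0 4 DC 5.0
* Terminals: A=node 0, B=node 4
Nodal analysis, taking node 4 as the 0 V reference.
Source V1 fixes V_0 = 5 V.
KCL at each unknown node (sum of currents leaving = 0; resistances in Ω):
  Node 1: (V_1 - 5)/10 + (V_1 - V_2)/3 + (V_1 - V_5)/4300 = 0
  Node 2: (V_2 - V_1)/3 + (V_2 - V_3)/180 + (V_2 - V_5)/120 = 0
  Node 3: (V_3 - V_2)/180 + (V_3 - 0)/150 + (V_3 - V_5)/2.4 = 0
  Node 5: (V_5 - V_1)/4300 + (V_5 - V_2)/120 + (V_5 - V_3)/2.4 + (V_5 - 0)/24 = 0
Collecting terms (coefficients in siemens):
  0.4336·V_1 - 0.3333·V_2 - 0.0002326·V_5 = 0.5
  0.3472·V_2 - 0.3333·V_1 - 0.005556·V_3 - 0.008333·V_5 = 0
  0.4289·V_3 - 0.005556·V_2 - 0.4167·V_5 = 0
  0.4669·V_5 - 0.0002326·V_1 - 0.008333·V_2 - 0.4167·V_3 = 0
Solving these 4 simultaneous equations (Gaussian elimination) gives:
  V_1 = 4.522 V, V_2 = 4.381 V, V_3 = 1.014 V, V_5 = 0.9854 V
Power in each resistor, P = (ΔV)²/R:
  P_R1 = (5 - 4.522)²/10 = 0.02287 W
  P_R2 = (4.522 - 4.381)²/3 = 0.006627 W
  P_R3 = (4.381 - 1.014)²/180 = 0.06297 W
  P_R4 = (1.014 - 0)²/150 = 0.006856 W
  P_R5 = (4.522 - 0.9854)²/4300 = 0.002908 W
  P_R6 = (4.381 - 0.9854)²/120 = 0.09607 W
  P_R7 = (1.014 - 0.9854)²/2.4 = 0.0003423 W
  P_R8 = (0 - 0.9854)²/24 = 0.04046 W
P_total = P_R1 + P_R2 + P_R3 + P_R4 + P_R5 + P_R6 + P_R7 + P_R8 = 0.2391 W

Final answer: 0.2391 W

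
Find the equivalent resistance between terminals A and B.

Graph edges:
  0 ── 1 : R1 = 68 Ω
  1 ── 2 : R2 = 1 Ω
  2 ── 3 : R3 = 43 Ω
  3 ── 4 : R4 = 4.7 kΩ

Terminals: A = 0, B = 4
Reduce the network between node 0 (A) and node 4 (B) by series/parallel combination:
  Rs1 = R1 + R2 (series, joined only at node 1) = 68 + 1 = 69 Ω
  Rs2 = R3 + Rs1 (series, joined only at node 2) = 43 + 69 = 112 Ω
  Rs3 = R4 + Rs2 (series, joined only at node 3) = 4700 + 112 = 4812 Ω
R_eq = 4.812 kΩ

Final answer: 4.812 kΩ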